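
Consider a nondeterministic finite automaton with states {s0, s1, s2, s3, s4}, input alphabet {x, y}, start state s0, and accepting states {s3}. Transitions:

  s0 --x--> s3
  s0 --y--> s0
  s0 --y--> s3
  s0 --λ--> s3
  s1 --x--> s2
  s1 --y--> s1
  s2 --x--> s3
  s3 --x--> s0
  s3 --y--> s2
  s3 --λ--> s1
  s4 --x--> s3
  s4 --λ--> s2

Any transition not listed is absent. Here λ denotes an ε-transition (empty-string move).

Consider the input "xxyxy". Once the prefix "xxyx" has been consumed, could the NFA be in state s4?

Start: ε-closure({s0}) = {s0, s1, s3}.
Read 'x': {s0, s1, s3} → {s0, s1, s2, s3}.
Read 'x': {s0, s1, s2, s3} → {s0, s1, s2, s3}.
Read 'y': {s0, s1, s2, s3} → {s0, s1, s2, s3}.
Read 'x': {s0, s1, s2, s3} → {s0, s1, s2, s3}.
State s4 is not in {s0, s1, s2, s3}.

No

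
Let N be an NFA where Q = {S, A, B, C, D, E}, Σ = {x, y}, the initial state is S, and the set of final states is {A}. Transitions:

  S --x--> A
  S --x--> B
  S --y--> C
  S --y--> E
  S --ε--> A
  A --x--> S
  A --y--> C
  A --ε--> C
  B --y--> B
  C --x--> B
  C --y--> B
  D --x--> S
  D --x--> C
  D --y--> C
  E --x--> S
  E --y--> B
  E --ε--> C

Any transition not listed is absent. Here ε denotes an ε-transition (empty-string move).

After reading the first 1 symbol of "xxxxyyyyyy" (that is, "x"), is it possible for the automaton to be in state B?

Start: ε-closure({S}) = {S, A, C}.
Read 'x': S→{A, B}, A→{S}, C→{B}; union {S, A, B}; ε-closure = {S, A, B, C}.
State B is in {S, A, B, C}.

Yes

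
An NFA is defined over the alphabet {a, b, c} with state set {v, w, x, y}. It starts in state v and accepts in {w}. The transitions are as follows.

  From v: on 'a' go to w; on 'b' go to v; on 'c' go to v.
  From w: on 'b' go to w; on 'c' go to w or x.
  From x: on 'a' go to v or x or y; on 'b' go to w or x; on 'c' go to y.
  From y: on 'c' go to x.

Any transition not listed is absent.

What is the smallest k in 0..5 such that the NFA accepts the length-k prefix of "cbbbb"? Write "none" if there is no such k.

none

Start in {v}.
Read 'c': v→{v}; now {v}.
Read 'b': v→{v}; now {v}.
Read 'b': v→{v}; now {v}.
Read 'b': v→{v}; now {v}.
Read 'b': v→{v}; now {v}.
No reachable set along the way intersects F.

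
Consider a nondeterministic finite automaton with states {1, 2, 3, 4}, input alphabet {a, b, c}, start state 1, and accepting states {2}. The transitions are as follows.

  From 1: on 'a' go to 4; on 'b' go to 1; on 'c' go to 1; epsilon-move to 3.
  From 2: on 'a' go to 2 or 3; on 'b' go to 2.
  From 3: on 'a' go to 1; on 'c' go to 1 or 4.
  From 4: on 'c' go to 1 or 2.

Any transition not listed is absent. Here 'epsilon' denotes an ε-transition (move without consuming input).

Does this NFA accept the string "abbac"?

Yes

Start: ε-closure({1}) = {1, 3}.
Read 'a': 1→{4}, 3→{1}; union {1, 4}; ε-closure = {1, 3, 4}.
Read 'b': 1→{1}, 3→∅, 4→∅; union {1}; ε-closure = {1, 3}.
Read 'b': 1→{1}, 3→∅; union {1}; ε-closure = {1, 3}.
Read 'a': 1→{4}, 3→{1}; union {1, 4}; ε-closure = {1, 3, 4}.
Read 'c': 1→{1}, 3→{1, 4}, 4→{1, 2}; union {1, 2, 4}; ε-closure = {1, 2, 3, 4}.
The final set {1, 2, 3, 4} contains the accepting state 2.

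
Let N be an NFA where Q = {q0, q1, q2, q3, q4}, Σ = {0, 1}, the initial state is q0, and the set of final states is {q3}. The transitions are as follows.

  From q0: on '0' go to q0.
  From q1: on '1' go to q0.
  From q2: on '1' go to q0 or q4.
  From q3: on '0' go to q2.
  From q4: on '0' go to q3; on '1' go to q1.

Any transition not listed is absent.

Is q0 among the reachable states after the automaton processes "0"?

Yes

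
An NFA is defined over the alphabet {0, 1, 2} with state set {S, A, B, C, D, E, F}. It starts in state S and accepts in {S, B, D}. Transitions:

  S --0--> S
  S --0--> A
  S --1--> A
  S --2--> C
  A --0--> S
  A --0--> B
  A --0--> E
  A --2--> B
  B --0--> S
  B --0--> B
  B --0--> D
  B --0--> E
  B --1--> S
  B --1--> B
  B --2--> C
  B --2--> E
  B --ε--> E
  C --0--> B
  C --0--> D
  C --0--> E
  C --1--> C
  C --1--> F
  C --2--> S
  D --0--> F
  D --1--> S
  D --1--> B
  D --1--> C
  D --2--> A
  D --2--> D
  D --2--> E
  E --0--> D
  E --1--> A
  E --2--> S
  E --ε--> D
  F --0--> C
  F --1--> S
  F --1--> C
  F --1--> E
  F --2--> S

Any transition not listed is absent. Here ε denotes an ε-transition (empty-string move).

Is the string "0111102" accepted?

Start in {S}.
Read '0': S→{S, A}; now {S, A}.
Read '1': S→{A}, A→∅; now {A}.
Read '1': A→∅; now ∅.
The set is empty and remains empty for the remaining 4 symbols.
The final set ∅ contains no accepting state.

No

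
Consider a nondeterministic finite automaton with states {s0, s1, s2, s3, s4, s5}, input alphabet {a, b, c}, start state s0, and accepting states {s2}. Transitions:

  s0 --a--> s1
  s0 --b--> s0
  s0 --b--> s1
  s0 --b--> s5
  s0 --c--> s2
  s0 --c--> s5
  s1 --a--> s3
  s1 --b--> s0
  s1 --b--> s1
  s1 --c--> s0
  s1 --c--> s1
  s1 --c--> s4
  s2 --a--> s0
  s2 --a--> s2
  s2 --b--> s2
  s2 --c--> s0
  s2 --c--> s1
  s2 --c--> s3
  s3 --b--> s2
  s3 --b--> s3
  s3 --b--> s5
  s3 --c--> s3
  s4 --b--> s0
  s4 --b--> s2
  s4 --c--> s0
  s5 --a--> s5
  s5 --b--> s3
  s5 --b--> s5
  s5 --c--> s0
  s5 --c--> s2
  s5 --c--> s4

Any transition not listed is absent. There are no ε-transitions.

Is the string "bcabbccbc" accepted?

Yes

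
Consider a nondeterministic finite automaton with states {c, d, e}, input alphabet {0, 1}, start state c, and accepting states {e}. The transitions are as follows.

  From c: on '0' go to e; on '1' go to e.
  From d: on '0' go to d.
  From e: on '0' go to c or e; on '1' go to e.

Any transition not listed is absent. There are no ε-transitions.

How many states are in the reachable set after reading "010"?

Start in {c}.
Read '0': c→{e}; now {e}.
Read '1': e→{e}; now {e}.
Read '0': e→{c, e}; now {c, e}.
That set has 2 states.

2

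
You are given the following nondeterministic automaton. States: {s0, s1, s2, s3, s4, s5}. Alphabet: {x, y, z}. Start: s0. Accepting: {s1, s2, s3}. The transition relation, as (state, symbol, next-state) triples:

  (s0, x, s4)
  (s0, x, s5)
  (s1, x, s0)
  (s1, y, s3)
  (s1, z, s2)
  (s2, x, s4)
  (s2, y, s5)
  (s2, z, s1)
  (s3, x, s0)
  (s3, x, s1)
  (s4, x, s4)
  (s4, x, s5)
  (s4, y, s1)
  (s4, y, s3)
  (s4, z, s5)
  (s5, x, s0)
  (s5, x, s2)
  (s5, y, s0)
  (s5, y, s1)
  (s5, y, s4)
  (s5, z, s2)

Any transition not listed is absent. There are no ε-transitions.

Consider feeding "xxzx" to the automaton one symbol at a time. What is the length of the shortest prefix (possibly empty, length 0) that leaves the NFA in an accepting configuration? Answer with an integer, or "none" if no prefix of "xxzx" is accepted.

2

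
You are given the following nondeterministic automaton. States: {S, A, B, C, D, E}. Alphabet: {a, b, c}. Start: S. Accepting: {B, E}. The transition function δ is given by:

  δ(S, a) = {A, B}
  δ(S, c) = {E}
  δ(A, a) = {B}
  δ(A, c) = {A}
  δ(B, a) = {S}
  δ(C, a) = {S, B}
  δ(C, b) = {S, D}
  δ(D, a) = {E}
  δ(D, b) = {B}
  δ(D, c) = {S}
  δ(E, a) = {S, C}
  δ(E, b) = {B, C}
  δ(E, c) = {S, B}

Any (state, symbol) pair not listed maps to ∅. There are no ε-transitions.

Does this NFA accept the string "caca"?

No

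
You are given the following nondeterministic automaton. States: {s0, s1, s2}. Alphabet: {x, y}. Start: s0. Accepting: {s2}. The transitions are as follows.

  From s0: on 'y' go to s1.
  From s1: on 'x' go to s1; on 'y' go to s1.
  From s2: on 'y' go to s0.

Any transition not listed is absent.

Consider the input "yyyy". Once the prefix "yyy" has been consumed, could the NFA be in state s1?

Start in {s0}.
Read 'y': s0→{s1}; now {s1}.
Read 'y': s1→{s1}; now {s1}.
Read 'y': s1→{s1}; now {s1}.
State s1 is in {s1}.

Yes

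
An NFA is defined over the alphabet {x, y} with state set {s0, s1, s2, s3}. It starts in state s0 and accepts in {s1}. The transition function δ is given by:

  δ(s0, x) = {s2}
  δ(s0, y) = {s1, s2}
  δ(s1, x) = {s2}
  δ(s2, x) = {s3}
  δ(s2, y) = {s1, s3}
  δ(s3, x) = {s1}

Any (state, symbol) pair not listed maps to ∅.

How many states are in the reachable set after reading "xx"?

Start in {s0}.
Read 'x': {s0} → {s2}.
Read 'x': {s2} → {s3}.
That set has 1 state.

1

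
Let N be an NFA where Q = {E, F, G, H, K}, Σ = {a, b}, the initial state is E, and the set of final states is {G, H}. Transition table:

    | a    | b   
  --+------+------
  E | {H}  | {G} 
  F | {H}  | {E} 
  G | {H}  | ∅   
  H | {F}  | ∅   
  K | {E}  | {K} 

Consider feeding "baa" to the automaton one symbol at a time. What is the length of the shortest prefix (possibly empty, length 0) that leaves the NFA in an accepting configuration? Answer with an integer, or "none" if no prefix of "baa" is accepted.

Start in {E}.
Read 'b': E→{G}; now {G}.
None of the earlier sets intersect F, but {G} does.

1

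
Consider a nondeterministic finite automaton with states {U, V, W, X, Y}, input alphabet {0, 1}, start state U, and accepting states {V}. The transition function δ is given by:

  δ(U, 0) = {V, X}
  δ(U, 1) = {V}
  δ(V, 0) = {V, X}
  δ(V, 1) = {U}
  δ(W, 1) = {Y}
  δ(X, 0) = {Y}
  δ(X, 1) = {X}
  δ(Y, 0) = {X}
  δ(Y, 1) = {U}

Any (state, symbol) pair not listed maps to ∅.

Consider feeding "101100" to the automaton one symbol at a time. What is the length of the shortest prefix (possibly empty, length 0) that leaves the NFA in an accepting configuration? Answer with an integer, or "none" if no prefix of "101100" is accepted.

1

Start in {U}.
Read '1': U→{V}; now {V}.
None of the earlier sets intersect F, but {V} does.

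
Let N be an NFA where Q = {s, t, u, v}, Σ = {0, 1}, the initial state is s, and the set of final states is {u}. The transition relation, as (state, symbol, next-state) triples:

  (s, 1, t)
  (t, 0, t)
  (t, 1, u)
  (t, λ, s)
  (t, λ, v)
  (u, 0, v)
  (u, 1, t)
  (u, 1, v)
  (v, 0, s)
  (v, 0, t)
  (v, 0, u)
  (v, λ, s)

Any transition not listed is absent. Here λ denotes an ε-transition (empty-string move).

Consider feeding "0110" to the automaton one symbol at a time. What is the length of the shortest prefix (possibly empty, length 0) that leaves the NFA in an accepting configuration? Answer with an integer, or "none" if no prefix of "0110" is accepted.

Start in {s}.
Read '0': {s} → ∅.
The set is empty and remains empty for the remaining 3 symbols.
No reachable set along the way intersects F.

none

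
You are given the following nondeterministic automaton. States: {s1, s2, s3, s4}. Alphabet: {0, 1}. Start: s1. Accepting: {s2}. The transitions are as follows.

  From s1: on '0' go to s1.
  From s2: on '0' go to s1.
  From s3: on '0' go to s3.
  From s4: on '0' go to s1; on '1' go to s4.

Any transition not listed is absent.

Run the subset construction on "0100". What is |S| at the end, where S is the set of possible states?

Start in {s1}.
Read '0': {s1} → {s1}.
Read '1': {s1} → ∅.
The set is empty and remains empty for the remaining 2 symbols.
That set has 0 states.

0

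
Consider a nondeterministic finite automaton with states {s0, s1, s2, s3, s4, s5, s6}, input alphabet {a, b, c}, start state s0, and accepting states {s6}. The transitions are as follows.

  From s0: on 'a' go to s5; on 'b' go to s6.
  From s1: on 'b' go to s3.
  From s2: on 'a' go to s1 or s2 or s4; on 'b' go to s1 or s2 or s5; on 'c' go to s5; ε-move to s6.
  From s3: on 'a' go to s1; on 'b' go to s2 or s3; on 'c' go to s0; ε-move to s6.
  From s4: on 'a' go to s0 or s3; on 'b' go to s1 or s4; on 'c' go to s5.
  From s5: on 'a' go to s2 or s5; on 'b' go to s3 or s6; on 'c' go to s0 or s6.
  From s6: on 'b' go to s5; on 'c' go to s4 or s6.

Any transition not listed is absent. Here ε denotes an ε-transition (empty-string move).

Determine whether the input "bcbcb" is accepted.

Yes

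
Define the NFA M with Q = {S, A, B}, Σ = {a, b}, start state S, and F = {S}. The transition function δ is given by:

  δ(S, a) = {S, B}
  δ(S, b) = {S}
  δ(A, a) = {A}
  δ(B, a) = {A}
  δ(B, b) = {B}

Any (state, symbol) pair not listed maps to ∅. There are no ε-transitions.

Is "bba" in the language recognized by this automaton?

Start in {S}.
Read 'b': {S} → {S}.
Read 'b': {S} → {S}.
Read 'a': {S} → {S, B}.
The final set {S, B} contains the accepting state S.

Yes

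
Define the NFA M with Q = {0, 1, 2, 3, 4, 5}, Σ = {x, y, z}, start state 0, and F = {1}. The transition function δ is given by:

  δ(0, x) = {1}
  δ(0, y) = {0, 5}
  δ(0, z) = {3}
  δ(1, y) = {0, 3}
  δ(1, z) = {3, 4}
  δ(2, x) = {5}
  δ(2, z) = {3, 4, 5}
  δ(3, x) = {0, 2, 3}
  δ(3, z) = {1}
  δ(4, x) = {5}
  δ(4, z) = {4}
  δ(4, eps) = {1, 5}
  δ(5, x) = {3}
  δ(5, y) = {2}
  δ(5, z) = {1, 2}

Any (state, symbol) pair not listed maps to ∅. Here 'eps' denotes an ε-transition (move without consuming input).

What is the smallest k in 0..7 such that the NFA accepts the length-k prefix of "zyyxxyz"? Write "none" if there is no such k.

Start in {0}.
Read 'z': {0} → {3}.
Read 'y': {3} → ∅.
The set is empty and remains empty for the remaining 5 symbols.
No reachable set along the way intersects F.

none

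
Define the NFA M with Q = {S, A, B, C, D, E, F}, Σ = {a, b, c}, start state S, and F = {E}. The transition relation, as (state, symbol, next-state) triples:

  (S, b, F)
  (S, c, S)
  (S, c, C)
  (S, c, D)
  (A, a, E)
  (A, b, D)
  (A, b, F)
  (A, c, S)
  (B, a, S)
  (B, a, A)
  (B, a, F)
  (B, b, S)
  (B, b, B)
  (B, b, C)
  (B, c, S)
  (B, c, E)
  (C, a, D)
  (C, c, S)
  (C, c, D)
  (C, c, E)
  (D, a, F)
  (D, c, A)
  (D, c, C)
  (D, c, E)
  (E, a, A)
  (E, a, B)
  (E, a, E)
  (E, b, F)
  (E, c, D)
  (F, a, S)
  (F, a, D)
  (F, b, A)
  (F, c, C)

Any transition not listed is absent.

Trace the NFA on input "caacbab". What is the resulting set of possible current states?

{A, F}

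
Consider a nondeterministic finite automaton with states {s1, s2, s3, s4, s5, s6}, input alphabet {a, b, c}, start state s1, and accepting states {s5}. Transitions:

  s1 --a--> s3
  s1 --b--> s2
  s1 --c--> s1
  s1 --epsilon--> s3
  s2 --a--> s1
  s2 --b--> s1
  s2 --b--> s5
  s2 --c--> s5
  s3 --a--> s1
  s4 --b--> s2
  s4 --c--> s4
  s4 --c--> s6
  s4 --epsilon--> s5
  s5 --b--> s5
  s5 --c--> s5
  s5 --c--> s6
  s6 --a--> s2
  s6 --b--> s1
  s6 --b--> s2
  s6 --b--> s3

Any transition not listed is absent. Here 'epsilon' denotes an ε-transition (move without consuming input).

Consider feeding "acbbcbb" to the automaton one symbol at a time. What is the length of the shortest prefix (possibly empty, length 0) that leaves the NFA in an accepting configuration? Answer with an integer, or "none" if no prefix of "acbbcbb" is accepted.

Start: ε-closure({s1}) = {s1, s3}.
Read 'a': s1→{s3}, s3→{s1}; now {s1, s3}.
Read 'c': s1→{s1}, s3→∅; union {s1}; ε-closure = {s1, s3}.
Read 'b': s1→{s2}, s3→∅; now {s2}.
Read 'b': s2→{s1, s5}; union {s1, s5}; ε-closure = {s1, s3, s5}.
None of the earlier sets intersect F, but {s1, s3, s5} does.

4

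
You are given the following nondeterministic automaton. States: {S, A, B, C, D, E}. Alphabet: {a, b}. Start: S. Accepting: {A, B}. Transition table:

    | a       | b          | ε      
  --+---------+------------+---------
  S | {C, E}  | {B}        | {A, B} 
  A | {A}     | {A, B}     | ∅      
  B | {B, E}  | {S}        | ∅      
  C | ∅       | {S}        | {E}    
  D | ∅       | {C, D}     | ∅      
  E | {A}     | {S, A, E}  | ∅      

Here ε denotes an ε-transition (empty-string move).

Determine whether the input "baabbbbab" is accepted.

Start: ε-closure({S}) = {S, A, B}.
Read 'b': {S, A, B} → {S, A, B}.
Read 'a': {S, A, B} → {A, B, C, E}.
Read 'a': {A, B, C, E} → {A, B, E}.
Read 'b': {A, B, E} → {S, A, B, E}.
Read 'b': {S, A, B, E} → {S, A, B, E}.
Read 'b': {S, A, B, E} → {S, A, B, E}.
Read 'b': {S, A, B, E} → {S, A, B, E}.
Read 'a': {S, A, B, E} → {A, B, C, E}.
Read 'b': {A, B, C, E} → {S, A, B, E}.
The final set {S, A, B, E} contains the accepting states A, B.

Yes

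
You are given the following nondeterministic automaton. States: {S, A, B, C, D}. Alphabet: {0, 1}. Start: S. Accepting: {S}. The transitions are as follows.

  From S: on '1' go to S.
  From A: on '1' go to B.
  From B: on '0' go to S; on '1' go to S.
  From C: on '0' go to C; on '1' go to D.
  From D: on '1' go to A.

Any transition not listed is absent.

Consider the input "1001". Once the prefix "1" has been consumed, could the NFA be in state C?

No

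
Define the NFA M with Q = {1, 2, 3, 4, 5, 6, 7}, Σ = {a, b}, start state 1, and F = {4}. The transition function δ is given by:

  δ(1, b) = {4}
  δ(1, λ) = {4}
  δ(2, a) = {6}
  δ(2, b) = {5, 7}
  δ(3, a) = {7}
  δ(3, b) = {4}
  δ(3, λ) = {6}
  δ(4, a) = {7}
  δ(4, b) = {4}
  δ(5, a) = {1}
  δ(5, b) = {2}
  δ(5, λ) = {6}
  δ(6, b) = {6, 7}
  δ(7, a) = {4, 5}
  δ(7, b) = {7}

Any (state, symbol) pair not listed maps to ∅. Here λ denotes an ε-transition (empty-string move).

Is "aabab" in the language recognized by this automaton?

Yes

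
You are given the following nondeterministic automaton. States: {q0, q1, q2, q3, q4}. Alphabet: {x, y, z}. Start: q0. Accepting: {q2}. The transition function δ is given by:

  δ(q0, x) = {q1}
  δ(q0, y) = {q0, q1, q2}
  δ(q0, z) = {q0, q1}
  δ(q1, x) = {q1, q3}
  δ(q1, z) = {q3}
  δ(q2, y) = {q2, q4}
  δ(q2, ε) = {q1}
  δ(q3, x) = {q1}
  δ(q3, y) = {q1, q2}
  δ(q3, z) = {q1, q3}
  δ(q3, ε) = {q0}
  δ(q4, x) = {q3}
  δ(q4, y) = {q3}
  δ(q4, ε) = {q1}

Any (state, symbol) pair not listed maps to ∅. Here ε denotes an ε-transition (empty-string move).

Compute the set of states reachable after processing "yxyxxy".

Start in {q0}.
Read 'y': {q0} → {q0, q1, q2}.
Read 'x': {q0, q1, q2} → {q0, q1, q3}.
Read 'y': {q0, q1, q3} → {q0, q1, q2}.
Read 'x': {q0, q1, q2} → {q0, q1, q3}.
Read 'x': {q0, q1, q3} → {q0, q1, q3}.
Read 'y': {q0, q1, q3} → {q0, q1, q2}.

{q0, q1, q2}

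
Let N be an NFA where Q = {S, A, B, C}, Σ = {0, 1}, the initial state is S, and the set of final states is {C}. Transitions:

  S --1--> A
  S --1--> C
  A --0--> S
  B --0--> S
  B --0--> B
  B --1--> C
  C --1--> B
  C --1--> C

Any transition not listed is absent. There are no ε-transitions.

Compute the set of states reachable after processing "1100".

{S, B}

Start in {S}.
Read '1': {S} → {A, C}.
Read '1': {A, C} → {B, C}.
Read '0': {B, C} → {S, B}.
Read '0': {S, B} → {S, B}.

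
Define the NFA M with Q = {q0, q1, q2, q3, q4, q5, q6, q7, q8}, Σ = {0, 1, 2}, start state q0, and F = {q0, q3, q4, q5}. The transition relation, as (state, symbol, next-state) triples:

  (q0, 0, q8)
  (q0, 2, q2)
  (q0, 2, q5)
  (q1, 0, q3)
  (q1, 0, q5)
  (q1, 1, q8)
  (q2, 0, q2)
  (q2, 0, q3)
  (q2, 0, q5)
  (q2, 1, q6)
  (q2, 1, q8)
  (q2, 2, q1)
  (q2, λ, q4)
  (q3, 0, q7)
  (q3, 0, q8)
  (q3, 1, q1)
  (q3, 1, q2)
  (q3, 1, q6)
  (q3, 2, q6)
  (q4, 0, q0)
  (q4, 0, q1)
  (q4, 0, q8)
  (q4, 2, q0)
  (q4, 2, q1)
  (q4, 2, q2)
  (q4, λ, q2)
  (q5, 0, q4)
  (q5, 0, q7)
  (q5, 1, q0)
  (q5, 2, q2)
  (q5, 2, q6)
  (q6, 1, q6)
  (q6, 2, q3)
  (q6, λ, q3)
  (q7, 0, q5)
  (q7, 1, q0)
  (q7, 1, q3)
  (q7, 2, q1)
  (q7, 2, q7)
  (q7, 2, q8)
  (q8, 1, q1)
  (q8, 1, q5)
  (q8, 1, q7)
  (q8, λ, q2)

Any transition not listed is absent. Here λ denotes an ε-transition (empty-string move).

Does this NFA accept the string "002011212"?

Yes

Start in {q0}.
Read '0': q0→{q8}; union {q8}; ε-closure = {q2, q4, q8}.
Read '0': q2→{q2, q3, q5}, q4→{q0, q1, q8}, q8→∅; union {q0, q1, q2, q3, q5, q8}; ε-closure = {q0, q1, q2, q3, q4, q5, q8}.
Read '2': q0→{q2, q5}, q1→∅, q2→{q1}, q3→{q6}, q4→{q0, q1, q2}, q5→{q2, q6}, q8→∅; union {q0, q1, q2, q5, q6}; ε-closure = {q0, q1, q2, q3, q4, q5, q6}.
Read '0': q0→{q8}, q1→{q3, q5}, q2→{q2, q3, q5}, q3→{q7, q8}, q4→{q0, q1, q8}, q5→{q4, q7}, q6→∅; now {q0, q1, q2, q3, q4, q5, q7, q8}.
Read '1': q0→∅, q1→{q8}, q2→{q6, q8}, q3→{q1, q2, q6}, q4→∅, q5→{q0}, q7→{q0, q3}, q8→{q1, q5, q7}; union {q0, q1, q2, q3, q5, q6, q7, q8}; ε-closure = {q0, q1, q2, q3, q4, q5, q6, q7, q8}.
Read '1': q0→∅, q1→{q8}, q2→{q6, q8}, q3→{q1, q2, q6}, q4→∅, q5→{q0}, q6→{q6}, q7→{q0, q3}, q8→{q1, q5, q7}; union {q0, q1, q2, q3, q5, q6, q7, q8}; ε-closure = {q0, q1, q2, q3, q4, q5, q6, q7, q8}.
Read '2': q0→{q2, q5}, q1→∅, q2→{q1}, q3→{q6}, q4→{q0, q1, q2}, q5→{q2, q6}, q6→{q3}, q7→{q1, q7, q8}, q8→∅; union {q0, q1, q2, q3, q5, q6, q7, q8}; ε-closure = {q0, q1, q2, q3, q4, q5, q6, q7, q8}.
Read '1': q0→∅, q1→{q8}, q2→{q6, q8}, q3→{q1, q2, q6}, q4→∅, q5→{q0}, q6→{q6}, q7→{q0, q3}, q8→{q1, q5, q7}; union {q0, q1, q2, q3, q5, q6, q7, q8}; ε-closure = {q0, q1, q2, q3, q4, q5, q6, q7, q8}.
Read '2': q0→{q2, q5}, q1→∅, q2→{q1}, q3→{q6}, q4→{q0, q1, q2}, q5→{q2, q6}, q6→{q3}, q7→{q1, q7, q8}, q8→∅; union {q0, q1, q2, q3, q5, q6, q7, q8}; ε-closure = {q0, q1, q2, q3, q4, q5, q6, q7, q8}.
The final set {q0, q1, q2, q3, q4, q5, q6, q7, q8} contains the accepting states q0, q3, q4, q5.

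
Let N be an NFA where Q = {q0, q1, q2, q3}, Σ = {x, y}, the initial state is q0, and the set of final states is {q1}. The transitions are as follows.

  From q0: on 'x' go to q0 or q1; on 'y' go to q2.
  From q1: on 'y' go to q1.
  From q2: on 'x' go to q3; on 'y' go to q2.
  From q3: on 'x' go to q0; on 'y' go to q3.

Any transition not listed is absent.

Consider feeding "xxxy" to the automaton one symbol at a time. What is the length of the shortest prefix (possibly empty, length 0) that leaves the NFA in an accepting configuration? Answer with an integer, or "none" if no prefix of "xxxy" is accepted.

1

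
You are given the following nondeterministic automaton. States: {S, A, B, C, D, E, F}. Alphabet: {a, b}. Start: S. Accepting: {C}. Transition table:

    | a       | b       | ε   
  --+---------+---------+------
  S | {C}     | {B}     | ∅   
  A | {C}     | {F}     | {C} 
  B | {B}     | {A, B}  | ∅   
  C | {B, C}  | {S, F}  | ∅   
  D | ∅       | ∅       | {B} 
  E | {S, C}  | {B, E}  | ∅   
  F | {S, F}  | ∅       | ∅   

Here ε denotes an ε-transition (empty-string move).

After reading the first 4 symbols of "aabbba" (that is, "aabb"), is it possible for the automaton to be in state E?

No

Start in {S}.
Read 'a': S→{C}; now {C}.
Read 'a': C→{B, C}; now {B, C}.
Read 'b': B→{A, B}, C→{S, F}; union {S, A, B, F}; ε-closure = {S, A, B, C, F}.
Read 'b': S→{B}, A→{F}, B→{A, B}, C→{S, F}, F→∅; union {S, A, B, F}; ε-closure = {S, A, B, C, F}.
State E is not in {S, A, B, C, F}.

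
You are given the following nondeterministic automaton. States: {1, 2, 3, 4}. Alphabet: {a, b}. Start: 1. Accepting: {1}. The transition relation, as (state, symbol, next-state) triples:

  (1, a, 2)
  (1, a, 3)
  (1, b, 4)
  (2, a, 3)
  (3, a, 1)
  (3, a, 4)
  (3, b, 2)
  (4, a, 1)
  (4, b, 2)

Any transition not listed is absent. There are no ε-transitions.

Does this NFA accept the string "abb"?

No

Start in {1}.
Read 'a': 1→{2, 3}; now {2, 3}.
Read 'b': 2→∅, 3→{2}; now {2}.
Read 'b': 2→∅; now ∅.
The final set ∅ contains no accepting state.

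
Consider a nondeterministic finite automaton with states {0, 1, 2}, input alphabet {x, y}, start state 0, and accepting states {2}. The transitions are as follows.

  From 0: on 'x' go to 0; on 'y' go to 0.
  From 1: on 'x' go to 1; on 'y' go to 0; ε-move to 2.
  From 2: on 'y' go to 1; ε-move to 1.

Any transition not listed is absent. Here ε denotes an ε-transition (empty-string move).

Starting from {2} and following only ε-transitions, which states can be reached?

{1, 2}

Begin with {2}.
ε-move 2 → 1; add 1.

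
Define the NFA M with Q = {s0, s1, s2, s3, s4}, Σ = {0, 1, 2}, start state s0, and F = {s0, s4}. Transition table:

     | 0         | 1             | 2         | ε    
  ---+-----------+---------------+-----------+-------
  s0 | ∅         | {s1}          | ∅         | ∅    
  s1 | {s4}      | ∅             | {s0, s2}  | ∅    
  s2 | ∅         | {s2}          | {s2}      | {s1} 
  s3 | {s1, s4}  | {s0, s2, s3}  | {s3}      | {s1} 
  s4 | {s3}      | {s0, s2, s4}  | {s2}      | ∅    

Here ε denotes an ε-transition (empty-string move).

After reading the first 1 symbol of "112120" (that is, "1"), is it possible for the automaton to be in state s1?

Yes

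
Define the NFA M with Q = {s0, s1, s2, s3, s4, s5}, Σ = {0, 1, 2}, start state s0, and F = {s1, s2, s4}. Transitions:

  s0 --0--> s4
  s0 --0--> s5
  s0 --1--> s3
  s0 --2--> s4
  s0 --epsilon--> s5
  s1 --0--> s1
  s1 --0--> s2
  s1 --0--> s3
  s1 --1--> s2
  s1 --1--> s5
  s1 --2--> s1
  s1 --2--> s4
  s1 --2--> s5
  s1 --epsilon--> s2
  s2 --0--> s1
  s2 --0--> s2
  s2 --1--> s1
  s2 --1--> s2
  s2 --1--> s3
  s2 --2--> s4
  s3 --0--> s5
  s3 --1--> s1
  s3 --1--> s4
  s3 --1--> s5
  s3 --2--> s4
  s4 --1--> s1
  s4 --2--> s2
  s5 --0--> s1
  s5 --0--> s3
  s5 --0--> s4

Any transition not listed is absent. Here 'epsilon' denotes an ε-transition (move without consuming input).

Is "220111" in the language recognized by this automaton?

Yes

Start: ε-closure({s0}) = {s0, s5}.
Read '2': {s0, s5} → {s4}.
Read '2': {s4} → {s2}.
Read '0': {s2} → {s1, s2}.
Read '1': {s1, s2} → {s1, s2, s3, s5}.
Read '1': {s1, s2, s3, s5} → {s1, s2, s3, s4, s5}.
Read '1': {s1, s2, s3, s4, s5} → {s1, s2, s3, s4, s5}.
The final set {s1, s2, s3, s4, s5} contains the accepting states s1, s2, s4.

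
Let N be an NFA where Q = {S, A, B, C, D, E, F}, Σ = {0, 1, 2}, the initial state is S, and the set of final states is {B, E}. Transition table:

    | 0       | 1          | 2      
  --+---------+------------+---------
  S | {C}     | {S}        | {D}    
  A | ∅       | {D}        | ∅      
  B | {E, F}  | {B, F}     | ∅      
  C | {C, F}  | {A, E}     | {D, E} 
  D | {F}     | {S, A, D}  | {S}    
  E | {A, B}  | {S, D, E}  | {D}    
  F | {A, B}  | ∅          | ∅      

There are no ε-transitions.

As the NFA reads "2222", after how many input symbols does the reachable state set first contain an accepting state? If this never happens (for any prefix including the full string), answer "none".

Start in {S}.
Read '2': S→{D}; now {D}.
Read '2': D→{S}; now {S}.
Read '2': S→{D}; now {D}.
Read '2': D→{S}; now {S}.
No reachable set along the way intersects F.

none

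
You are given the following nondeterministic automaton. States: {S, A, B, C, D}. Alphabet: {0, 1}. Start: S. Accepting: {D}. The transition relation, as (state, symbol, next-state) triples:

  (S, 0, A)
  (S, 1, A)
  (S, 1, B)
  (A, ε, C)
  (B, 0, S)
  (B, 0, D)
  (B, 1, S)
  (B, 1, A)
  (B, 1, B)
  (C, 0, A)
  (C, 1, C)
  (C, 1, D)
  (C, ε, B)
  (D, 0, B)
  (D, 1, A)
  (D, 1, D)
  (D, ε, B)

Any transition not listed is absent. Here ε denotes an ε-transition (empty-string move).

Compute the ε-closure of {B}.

{B}

Begin with {B}.
No ε-moves leave this set, so the closure equals the set itself.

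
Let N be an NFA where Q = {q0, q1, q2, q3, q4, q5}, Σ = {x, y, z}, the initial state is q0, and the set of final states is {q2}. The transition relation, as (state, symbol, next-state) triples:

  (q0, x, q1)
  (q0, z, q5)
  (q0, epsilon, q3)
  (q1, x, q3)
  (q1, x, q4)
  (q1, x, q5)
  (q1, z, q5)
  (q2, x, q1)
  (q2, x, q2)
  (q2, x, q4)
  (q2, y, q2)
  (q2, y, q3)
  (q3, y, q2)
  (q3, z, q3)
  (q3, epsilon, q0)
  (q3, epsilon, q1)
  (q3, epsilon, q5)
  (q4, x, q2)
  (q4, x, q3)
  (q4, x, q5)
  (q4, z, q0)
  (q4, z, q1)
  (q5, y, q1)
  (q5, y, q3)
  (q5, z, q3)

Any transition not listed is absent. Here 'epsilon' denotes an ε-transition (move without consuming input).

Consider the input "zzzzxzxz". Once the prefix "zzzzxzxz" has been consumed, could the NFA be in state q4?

No

Start: ε-closure({q0}) = {q0, q1, q3, q5}.
Read 'z': q0→{q5}, q1→{q5}, q3→{q3}, q5→{q3}; union {q3, q5}; ε-closure = {q0, q1, q3, q5}.
Read 'z': q0→{q5}, q1→{q5}, q3→{q3}, q5→{q3}; union {q3, q5}; ε-closure = {q0, q1, q3, q5}.
Read 'z': q0→{q5}, q1→{q5}, q3→{q3}, q5→{q3}; union {q3, q5}; ε-closure = {q0, q1, q3, q5}.
Read 'z': q0→{q5}, q1→{q5}, q3→{q3}, q5→{q3}; union {q3, q5}; ε-closure = {q0, q1, q3, q5}.
Read 'x': q0→{q1}, q1→{q3, q4, q5}, q3→∅, q5→∅; union {q1, q3, q4, q5}; ε-closure = {q0, q1, q3, q4, q5}.
Read 'z': q0→{q5}, q1→{q5}, q3→{q3}, q4→{q0, q1}, q5→{q3}; now {q0, q1, q3, q5}.
Read 'x': q0→{q1}, q1→{q3, q4, q5}, q3→∅, q5→∅; union {q1, q3, q4, q5}; ε-closure = {q0, q1, q3, q4, q5}.
Read 'z': q0→{q5}, q1→{q5}, q3→{q3}, q4→{q0, q1}, q5→{q3}; now {q0, q1, q3, q5}.
State q4 is not in {q0, q1, q3, q5}.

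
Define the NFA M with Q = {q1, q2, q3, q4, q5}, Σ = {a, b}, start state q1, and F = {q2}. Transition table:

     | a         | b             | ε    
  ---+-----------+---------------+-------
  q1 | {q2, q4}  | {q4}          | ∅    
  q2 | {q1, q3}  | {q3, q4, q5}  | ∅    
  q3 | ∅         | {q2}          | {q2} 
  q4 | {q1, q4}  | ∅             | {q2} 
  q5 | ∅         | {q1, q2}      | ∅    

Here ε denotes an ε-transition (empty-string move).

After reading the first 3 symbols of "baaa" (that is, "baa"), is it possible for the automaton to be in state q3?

Start in {q1}.
Read 'b': {q1} → {q2, q4}.
Read 'a': {q2, q4} → {q1, q2, q3, q4}.
Read 'a': {q1, q2, q3, q4} → {q1, q2, q3, q4}.
State q3 is in {q1, q2, q3, q4}.

Yes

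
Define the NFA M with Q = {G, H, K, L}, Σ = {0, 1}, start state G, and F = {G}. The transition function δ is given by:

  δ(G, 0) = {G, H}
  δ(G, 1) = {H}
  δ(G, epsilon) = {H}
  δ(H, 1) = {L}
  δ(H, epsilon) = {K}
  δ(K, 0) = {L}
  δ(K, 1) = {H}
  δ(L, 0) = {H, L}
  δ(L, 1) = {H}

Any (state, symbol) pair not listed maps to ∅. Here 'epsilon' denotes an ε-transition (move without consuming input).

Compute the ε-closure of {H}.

{H, K}

Begin with {H}.
ε-move H → K; add K.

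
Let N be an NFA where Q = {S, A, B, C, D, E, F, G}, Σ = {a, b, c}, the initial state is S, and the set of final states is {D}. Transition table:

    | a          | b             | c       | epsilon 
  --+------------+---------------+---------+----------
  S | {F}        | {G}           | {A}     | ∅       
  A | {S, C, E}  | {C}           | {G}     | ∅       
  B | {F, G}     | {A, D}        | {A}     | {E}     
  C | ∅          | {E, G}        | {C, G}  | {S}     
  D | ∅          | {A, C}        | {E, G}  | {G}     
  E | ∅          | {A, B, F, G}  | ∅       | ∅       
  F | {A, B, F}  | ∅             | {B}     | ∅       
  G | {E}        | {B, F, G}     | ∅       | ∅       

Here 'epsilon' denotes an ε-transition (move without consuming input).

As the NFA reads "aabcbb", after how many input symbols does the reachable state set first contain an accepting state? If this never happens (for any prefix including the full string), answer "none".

3

Start in {S}.
Read 'a': S→{F}; now {F}.
Read 'a': F→{A, B, F}; union {A, B, F}; ε-closure = {A, B, E, F}.
Read 'b': A→{C}, B→{A, D}, E→{A, B, F, G}, F→∅; union {A, B, C, D, F, G}; ε-closure = {S, A, B, C, D, E, F, G}.
None of the earlier sets intersect F, but {S, A, B, C, D, E, F, G} does.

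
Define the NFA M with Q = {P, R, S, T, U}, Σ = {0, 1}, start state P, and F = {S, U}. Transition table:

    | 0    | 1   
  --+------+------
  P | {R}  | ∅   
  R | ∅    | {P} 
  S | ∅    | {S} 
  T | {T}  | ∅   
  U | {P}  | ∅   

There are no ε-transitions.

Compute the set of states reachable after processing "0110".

∅

Start in {P}.
Read '0': {P} → {R}.
Read '1': {R} → {P}.
Read '1': {P} → ∅.
The set is empty and remains empty for the remaining 1 symbol.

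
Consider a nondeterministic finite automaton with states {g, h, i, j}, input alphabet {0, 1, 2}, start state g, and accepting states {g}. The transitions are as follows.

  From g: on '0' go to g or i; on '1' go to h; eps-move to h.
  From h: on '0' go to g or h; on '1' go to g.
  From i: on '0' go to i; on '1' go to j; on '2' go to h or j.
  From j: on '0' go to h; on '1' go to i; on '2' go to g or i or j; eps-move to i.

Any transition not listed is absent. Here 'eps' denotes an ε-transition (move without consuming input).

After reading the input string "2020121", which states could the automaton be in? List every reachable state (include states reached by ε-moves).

∅

Start: ε-closure({g}) = {g, h}.
Read '2': {g, h} → ∅.
The set is empty and remains empty for the remaining 6 symbols.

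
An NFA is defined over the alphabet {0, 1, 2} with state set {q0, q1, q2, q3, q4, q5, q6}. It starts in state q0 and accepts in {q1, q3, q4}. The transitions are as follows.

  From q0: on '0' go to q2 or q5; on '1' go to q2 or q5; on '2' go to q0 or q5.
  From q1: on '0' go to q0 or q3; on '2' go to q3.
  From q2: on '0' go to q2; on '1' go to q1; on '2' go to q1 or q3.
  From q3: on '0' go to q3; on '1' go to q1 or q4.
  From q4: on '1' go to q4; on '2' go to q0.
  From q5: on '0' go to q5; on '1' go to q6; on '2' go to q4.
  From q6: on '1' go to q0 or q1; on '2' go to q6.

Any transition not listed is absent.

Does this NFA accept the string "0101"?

Start in {q0}.
Read '0': q0→{q2, q5}; now {q2, q5}.
Read '1': q2→{q1}, q5→{q6}; now {q1, q6}.
Read '0': q1→{q0, q3}, q6→∅; now {q0, q3}.
Read '1': q0→{q2, q5}, q3→{q1, q4}; now {q1, q2, q4, q5}.
The final set {q1, q2, q4, q5} contains the accepting states q1, q4.

Yes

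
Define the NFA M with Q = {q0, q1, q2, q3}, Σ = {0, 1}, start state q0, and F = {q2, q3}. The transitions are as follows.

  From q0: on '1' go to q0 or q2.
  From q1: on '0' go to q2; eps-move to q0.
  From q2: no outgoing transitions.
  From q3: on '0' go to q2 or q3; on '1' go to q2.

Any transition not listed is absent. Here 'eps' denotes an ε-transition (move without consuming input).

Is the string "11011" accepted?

Start in {q0}.
Read '1': {q0} → {q0, q2}.
Read '1': {q0, q2} → {q0, q2}.
Read '0': {q0, q2} → ∅.
The set is empty and remains empty for the remaining 2 symbols.
The final set ∅ contains no accepting state.

No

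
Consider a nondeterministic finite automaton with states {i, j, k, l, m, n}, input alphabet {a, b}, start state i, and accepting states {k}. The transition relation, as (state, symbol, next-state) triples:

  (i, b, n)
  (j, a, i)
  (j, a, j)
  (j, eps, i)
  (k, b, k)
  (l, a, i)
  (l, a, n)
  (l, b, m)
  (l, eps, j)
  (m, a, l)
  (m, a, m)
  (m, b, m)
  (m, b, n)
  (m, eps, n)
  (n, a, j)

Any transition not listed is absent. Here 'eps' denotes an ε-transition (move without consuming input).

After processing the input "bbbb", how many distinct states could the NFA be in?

Start in {i}.
Read 'b': {i} → {n}.
Read 'b': {n} → ∅.
The set is empty and remains empty for the remaining 2 symbols.
That set has 0 states.

0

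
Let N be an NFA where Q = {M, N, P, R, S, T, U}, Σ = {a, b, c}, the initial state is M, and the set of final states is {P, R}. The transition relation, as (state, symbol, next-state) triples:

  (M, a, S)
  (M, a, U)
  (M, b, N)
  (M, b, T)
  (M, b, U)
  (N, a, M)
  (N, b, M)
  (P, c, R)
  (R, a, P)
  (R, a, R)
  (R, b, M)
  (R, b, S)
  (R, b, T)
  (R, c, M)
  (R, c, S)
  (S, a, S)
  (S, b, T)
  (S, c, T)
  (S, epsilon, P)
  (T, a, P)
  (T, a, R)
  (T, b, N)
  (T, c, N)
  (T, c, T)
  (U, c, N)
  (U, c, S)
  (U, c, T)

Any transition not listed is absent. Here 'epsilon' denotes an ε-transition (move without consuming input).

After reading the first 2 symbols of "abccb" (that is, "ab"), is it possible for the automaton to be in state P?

No

Start in {M}.
Read 'a': M→{S, U}; union {S, U}; ε-closure = {P, S, U}.
Read 'b': P→∅, S→{T}, U→∅; now {T}.
State P is not in {T}.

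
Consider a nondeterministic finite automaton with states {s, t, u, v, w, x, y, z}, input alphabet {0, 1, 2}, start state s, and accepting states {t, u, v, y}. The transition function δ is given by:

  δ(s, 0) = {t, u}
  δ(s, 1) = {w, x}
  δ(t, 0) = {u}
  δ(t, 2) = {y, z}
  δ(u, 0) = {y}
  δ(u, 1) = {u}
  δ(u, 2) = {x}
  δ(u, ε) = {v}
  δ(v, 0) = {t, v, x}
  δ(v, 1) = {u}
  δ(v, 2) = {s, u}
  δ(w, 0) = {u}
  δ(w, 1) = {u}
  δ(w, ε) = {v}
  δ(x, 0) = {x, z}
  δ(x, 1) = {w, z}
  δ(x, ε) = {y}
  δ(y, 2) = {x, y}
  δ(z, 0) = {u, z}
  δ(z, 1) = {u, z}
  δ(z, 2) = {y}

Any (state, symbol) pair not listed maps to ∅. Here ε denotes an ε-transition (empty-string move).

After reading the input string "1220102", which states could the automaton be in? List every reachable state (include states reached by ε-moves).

{s, u, v, x, y, z}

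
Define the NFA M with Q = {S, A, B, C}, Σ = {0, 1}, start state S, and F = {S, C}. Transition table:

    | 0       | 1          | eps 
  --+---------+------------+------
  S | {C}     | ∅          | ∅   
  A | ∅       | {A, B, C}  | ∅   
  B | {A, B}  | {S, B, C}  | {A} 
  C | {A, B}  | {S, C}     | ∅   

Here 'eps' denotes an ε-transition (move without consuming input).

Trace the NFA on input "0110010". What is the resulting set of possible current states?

{A, B, C}

Start in {S}.
Read '0': {S} → {C}.
Read '1': {C} → {S, C}.
Read '1': {S, C} → {S, C}.
Read '0': {S, C} → {A, B, C}.
Read '0': {A, B, C} → {A, B}.
Read '1': {A, B} → {S, A, B, C}.
Read '0': {S, A, B, C} → {A, B, C}.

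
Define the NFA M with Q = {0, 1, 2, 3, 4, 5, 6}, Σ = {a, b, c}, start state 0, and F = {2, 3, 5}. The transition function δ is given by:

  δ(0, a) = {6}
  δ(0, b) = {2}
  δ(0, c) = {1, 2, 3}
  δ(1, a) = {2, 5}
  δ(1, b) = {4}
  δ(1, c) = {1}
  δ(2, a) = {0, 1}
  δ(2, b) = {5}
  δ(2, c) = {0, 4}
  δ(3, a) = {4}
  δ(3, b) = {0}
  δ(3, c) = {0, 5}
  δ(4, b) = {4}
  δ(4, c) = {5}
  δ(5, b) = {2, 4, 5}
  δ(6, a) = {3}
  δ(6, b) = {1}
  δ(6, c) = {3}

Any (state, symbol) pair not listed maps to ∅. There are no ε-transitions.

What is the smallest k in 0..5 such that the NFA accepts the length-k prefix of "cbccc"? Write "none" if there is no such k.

Start in {0}.
Read 'c': {0} → {1, 2, 3}.
None of the earlier sets intersect F, but {1, 2, 3} does.

1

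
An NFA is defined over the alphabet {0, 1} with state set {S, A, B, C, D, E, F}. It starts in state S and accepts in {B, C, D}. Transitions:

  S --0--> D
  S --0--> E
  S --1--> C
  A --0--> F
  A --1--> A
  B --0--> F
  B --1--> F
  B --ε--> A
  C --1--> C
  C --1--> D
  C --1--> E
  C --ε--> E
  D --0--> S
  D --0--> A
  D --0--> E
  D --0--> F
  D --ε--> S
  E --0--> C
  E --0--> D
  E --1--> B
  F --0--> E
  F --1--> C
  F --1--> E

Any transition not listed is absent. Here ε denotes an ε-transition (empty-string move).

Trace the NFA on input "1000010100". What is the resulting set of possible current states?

Start in {S}.
Read '1': S→{C}; union {C}; ε-closure = {C, E}.
Read '0': C→∅, E→{C, D}; union {C, D}; ε-closure = {S, C, D, E}.
Read '0': S→{D, E}, C→∅, D→{S, A, E, F}, E→{C, D}; now {S, A, C, D, E, F}.
Read '0': S→{D, E}, A→{F}, C→∅, D→{S, A, E, F}, E→{C, D}, F→{E}; now {S, A, C, D, E, F}.
Read '0': S→{D, E}, A→{F}, C→∅, D→{S, A, E, F}, E→{C, D}, F→{E}; now {S, A, C, D, E, F}.
Read '1': S→{C}, A→{A}, C→{C, D, E}, D→∅, E→{B}, F→{C, E}; union {A, B, C, D, E}; ε-closure = {S, A, B, C, D, E}.
Read '0': S→{D, E}, A→{F}, B→{F}, C→∅, D→{S, A, E, F}, E→{C, D}; now {S, A, C, D, E, F}.
Read '1': S→{C}, A→{A}, C→{C, D, E}, D→∅, E→{B}, F→{C, E}; union {A, B, C, D, E}; ε-closure = {S, A, B, C, D, E}.
Read '0': S→{D, E}, A→{F}, B→{F}, C→∅, D→{S, A, E, F}, E→{C, D}; now {S, A, C, D, E, F}.
Read '0': S→{D, E}, A→{F}, C→∅, D→{S, A, E, F}, E→{C, D}, F→{E}; now {S, A, C, D, E, F}.

{S, A, C, D, E, F}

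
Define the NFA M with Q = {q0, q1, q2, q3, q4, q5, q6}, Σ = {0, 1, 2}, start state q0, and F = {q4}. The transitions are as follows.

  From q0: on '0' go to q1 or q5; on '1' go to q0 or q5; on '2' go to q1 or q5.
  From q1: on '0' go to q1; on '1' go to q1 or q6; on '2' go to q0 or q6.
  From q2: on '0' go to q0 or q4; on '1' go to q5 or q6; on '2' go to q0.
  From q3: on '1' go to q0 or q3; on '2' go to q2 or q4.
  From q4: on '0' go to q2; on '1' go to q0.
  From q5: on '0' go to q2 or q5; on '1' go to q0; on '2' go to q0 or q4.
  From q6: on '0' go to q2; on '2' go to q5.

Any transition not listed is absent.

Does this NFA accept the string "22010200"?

Start in {q0}.
Read '2': q0→{q1, q5}; now {q1, q5}.
Read '2': q1→{q0, q6}, q5→{q0, q4}; now {q0, q4, q6}.
Read '0': q0→{q1, q5}, q4→{q2}, q6→{q2}; now {q1, q2, q5}.
Read '1': q1→{q1, q6}, q2→{q5, q6}, q5→{q0}; now {q0, q1, q5, q6}.
Read '0': q0→{q1, q5}, q1→{q1}, q5→{q2, q5}, q6→{q2}; now {q1, q2, q5}.
Read '2': q1→{q0, q6}, q2→{q0}, q5→{q0, q4}; now {q0, q4, q6}.
Read '0': q0→{q1, q5}, q4→{q2}, q6→{q2}; now {q1, q2, q5}.
Read '0': q1→{q1}, q2→{q0, q4}, q5→{q2, q5}; now {q0, q1, q2, q4, q5}.
The final set {q0, q1, q2, q4, q5} contains the accepting state q4.

Yes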